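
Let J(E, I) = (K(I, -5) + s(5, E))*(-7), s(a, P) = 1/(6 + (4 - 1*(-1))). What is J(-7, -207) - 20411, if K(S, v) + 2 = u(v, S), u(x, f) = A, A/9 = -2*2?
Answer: -221602/11 ≈ -20146.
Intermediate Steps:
A = -36 (A = 9*(-2*2) = 9*(-4) = -36)
u(x, f) = -36
K(S, v) = -38 (K(S, v) = -2 - 36 = -38)
s(a, P) = 1/11 (s(a, P) = 1/(6 + (4 + 1)) = 1/(6 + 5) = 1/11)
J(E, I) = 2919/11 (J(E, I) = (-38 + 1/11)*(-7) = -417/11*(-7) = 2919/11)
J(-7, -207) - 20411 = 2919/11 - 20411 = -221602/11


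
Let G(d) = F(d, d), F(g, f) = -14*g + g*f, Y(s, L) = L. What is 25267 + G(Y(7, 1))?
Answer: 25254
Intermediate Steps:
F(g, f) = -14*g + f*g
G(d) = d*(-14 + d)
25267 + G(Y(7, 1)) = 25267 + 1*(-14 + 1) = 25267 + 1*(-13) = 25267 - 13 = 25254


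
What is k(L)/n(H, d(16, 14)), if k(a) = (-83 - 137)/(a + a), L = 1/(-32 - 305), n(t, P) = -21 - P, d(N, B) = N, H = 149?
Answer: -37070/37 ≈ -1001.9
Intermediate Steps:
L = -1/337 (L = 1/(-337) = -1/337 ≈ -0.0029674)
k(a) = -110/a (k(a) = -220*1/(2*a) = -110/a)
k(L)/n(H, d(16, 14)) = (-110/(-1/337))/(-21 - 1*16) = (-110*(-337))/(-21 - 16) = 37070/(-37) = 37070*(-1/37) = -37070/37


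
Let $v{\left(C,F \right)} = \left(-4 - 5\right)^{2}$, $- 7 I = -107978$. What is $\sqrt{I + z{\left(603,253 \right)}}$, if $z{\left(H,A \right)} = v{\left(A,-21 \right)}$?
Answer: $\frac{\sqrt{759815}}{7} \approx 124.52$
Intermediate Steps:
$I = \frac{107978}{7}$ ($I = \left(- \frac{1}{7}\right) \left(-107978\right) = \frac{107978}{7} \approx 15425.0$)
$v{\left(C,F \right)} = 81$ ($v{\left(C,F \right)} = \left(-9\right)^{2} = 81$)
$z{\left(H,A \right)} = 81$
$\sqrt{I + z{\left(603,253 \right)}} = \sqrt{\frac{107978}{7} + 81} = \sqrt{\frac{108545}{7}} = \frac{\sqrt{759815}}{7}$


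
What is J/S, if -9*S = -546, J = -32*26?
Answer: -96/7 ≈ -13.714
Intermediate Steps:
J = -832
S = 182/3 (S = -1/9*(-546) = 182/3 ≈ 60.667)
J/S = -832/182/3 = -832*3/182 = -96/7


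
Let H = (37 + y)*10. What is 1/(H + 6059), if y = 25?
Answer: 1/6679 ≈ 0.00014972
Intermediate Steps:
H = 620 (H = (37 + 25)*10 = 62*10 = 620)
1/(H + 6059) = 1/(620 + 6059) = 1/6679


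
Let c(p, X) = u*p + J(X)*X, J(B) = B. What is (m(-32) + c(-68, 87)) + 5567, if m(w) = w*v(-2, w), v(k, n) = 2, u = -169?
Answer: 24564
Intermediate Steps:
m(w) = 2*w (m(w) = w*2 = 2*w)
c(p, X) = X² - 169*p (c(p, X) = -169*p + X*X = -169*p + X² = X² - 169*p)
(m(-32) + c(-68, 87)) + 5567 = (2*(-32) + (87² - 169*(-68))) + 5567 = (-64 + (7569 + 11492)) + 5567 = (-64 + 19061) + 5567 = 18997 + 5567 = 24564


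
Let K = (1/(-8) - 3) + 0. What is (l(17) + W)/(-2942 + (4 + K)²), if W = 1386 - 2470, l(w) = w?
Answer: 68288/188239 ≈ 0.36277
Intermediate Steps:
W = -1084
K = -25/8 (K = (-⅛ - 3) + 0 = -25/8 + 0 = -25/8 ≈ -3.1250)
(l(17) + W)/(-2942 + (4 + K)²) = (17 - 1084)/(-2942 + (4 - 25/8)²) = -1067/(-2942 + (7/8)²) = -1067/(-2942 + 49/64) = -1067/(-188239/64) = -1067*(-64/188239) = 68288/188239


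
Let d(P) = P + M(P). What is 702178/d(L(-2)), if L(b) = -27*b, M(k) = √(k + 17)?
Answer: 37917612/2845 - 702178*√71/2845 ≈ 11248.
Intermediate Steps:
M(k) = √(17 + k)
d(P) = P + √(17 + P)
702178/d(L(-2)) = 702178/(-27*(-2) + √(17 - 27*(-2))) = 702178/(54 + √(17 + 54)) = 702178/(54 + √71)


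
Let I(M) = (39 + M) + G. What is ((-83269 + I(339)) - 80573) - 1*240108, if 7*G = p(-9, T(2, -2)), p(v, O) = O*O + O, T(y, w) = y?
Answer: -2824998/7 ≈ -4.0357e+5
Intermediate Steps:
p(v, O) = O + O² (p(v, O) = O² + O = O + O²)
G = 6/7 (G = (2*(1 + 2))/7 = (2*3)/7 = (⅐)*6 = 6/7 ≈ 0.85714)
I(M) = 279/7 + M (I(M) = (39 + M) + 6/7 = 279/7 + M)
((-83269 + I(339)) - 80573) - 1*240108 = ((-83269 + (279/7 + 339)) - 80573) - 1*240108 = ((-83269 + 2652/7) - 80573) - 240108 = (-580231/7 - 80573) - 240108 = -1144242/7 - 240108 = -2824998/7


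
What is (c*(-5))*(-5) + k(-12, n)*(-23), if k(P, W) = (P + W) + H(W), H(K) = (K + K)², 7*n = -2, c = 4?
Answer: 18378/49 ≈ 375.06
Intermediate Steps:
n = -2/7 (n = (⅐)*(-2) = -2/7 ≈ -0.28571)
H(K) = 4*K² (H(K) = (2*K)² = 4*K²)
k(P, W) = P + W + 4*W² (k(P, W) = (P + W) + 4*W² = P + W + 4*W²)
(c*(-5))*(-5) + k(-12, n)*(-23) = (4*(-5))*(-5) + (-12 - 2/7 + 4*(-2/7)²)*(-23) = -20*(-5) + (-12 - 2/7 + 4*(4/49))*(-23) = 100 + (-12 - 2/7 + 16/49)*(-23) = 100 - 586/49*(-23) = 100 + 13478/49 = 18378/49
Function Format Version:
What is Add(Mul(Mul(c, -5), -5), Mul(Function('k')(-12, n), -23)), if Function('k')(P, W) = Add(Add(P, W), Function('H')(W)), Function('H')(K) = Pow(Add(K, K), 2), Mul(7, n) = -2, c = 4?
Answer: Rational(18378, 49) ≈ 375.06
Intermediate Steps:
n = Rational(-2, 7) (n = Mul(Rational(1, 7), -2) = Rational(-2, 7) ≈ -0.28571)
Function('H')(K) = Mul(4, Pow(K, 2)) (Function('H')(K) = Pow(Mul(2, K), 2) = Mul(4, Pow(K, 2)))
Function('k')(P, W) = Add(P, W, Mul(4, Pow(W, 2))) (Function('k')(P, W) = Add(Add(P, W), Mul(4, Pow(W, 2))) = Add(P, W, Mul(4, Pow(W, 2))))
Add(Mul(Mul(c, -5), -5), Mul(Function('k')(-12, n), -23)) = Add(Mul(Mul(4, -5), -5), Mul(Add(-12, Rational(-2, 7), Mul(4, Pow(Rational(-2, 7), 2))), -23)) = Add(Mul(-20, -5), Mul(Add(-12, Rational(-2, 7), Mul(4, Rational(4, 49))), -23)) = Add(100, Mul(Add(-12, Rational(-2, 7), Rational(16, 49)), -23)) = Add(100, Mul(Rational(-586, 49), -23)) = Add(100, Rational(13478, 49)) = Rational(18378, 49)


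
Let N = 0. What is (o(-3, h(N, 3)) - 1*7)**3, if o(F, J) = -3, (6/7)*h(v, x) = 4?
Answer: -1000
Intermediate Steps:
h(v, x) = 14/3 (h(v, x) = (7/6)*4 = 14/3)
(o(-3, h(N, 3)) - 1*7)**3 = (-3 - 1*7)**3 = (-3 - 7)**3 = (-10)**3 = -1000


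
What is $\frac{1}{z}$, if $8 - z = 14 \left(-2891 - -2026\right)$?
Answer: $\frac{1}{12118} \approx 8.2522 \cdot 10^{-5}$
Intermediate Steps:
$z = 12118$ ($z = 8 - 14 \left(-2891 - -2026\right) = 8 - 14 \left(-2891 + 2026\right) = 8 - 14 \left(-865\right) = 8 - -12110 = 8 + 12110 = 12118$)
$\frac{1}{z} = \frac{1}{12118}$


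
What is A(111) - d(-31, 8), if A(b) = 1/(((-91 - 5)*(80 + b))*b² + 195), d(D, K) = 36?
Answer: -8133035797/225917661 ≈ -36.000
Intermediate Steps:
A(b) = 1/(195 + b²*(-7680 - 96*b)) (A(b) = 1/((-96*(80 + b))*b² + 195) = 1/((-7680 - 96*b)*b² + 195) = 1/(b²*(-7680 - 96*b) + 195) = 1/(195 + b²*(-7680 - 96*b)))
A(111) - d(-31, 8) = -1/(-195 + 96*111³ + 7680*111²) - 1*36 = -1/(-195 + 96*1367631 + 7680*12321) - 36 = -1/(-195 + 131292576 + 94625280) - 36 = -1/225917661 - 36 = -8133035797/225917661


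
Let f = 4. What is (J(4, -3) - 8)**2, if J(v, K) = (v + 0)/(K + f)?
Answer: 16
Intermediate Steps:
J(v, K) = v/(4 + K) (J(v, K) = (v + 0)/(K + 4) = v/(4 + K))
(J(4, -3) - 8)**2 = (4/(4 - 3) - 8)**2 = (4/1 - 8)**2 = (4*1 - 8)**2 = (4 - 8)**2 = (-4)**2 = 16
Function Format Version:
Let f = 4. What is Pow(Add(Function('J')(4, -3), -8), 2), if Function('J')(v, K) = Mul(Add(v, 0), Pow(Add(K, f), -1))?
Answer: 16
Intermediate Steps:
Function('J')(v, K) = Mul(v, Pow(Add(4, K), -1)) (Function('J')(v, K) = Mul(Add(v, 0), Pow(Add(K, 4), -1)) = Mul(v, Pow(Add(4, K), -1)))
Pow(Add(Function('J')(4, -3), -8), 2) = Pow(Add(Mul(4, Pow(Add(4, -3), -1)), -8), 2) = Pow(Add(Mul(4, Pow(1, -1)), -8), 2) = Pow(Add(Mul(4, 1), -8), 2) = Pow(Add(4, -8), 2) = Pow(-4, 2) = 16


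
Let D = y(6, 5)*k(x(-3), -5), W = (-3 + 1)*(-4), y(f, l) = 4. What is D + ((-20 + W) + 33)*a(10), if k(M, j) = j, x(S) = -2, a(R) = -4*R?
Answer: -860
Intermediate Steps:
W = 8 (W = -2*(-4) = 8)
D = -20 (D = 4*(-5) = -20)
D + ((-20 + W) + 33)*a(10) = -20 + ((-20 + 8) + 33)*(-4*10) = -20 + (-12 + 33)*(-40) = -20 + 21*(-40) = -20 - 840 = -860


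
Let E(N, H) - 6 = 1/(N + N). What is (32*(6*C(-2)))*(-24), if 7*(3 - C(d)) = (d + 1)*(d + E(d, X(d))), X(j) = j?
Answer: -114048/7 ≈ -16293.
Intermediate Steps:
E(N, H) = 6 + 1/(2*N) (E(N, H) = 6 + 1/(N + N) = 6 + 1/(2*N))
C(d) = 3 - (1 + d)*(6 + d + 1/(2*d))/7 (C(d) = 3 - (d + 1)*(d + (6 + 1/(2*d)))/7 = 3 - (1 + d)*(6 + d + 1/(2*d))/7)
(32*(6*C(-2)))*(-24) = (32*(6*(29/14 - 1*(-2) - ⅐*(-2)² - 1/14/(-2))))*(-24) = (32*(6*(29/14 + 2 - ⅐*4 - 1/14*(-½))))*(-24) = (32*(6*(29/14 + 2 - 4/7 + 1/28)))*(-24) = (32*(6*(99/28)))*(-24) = (32*(297/14))*(-24) = (4752/7)*(-24) = -114048/7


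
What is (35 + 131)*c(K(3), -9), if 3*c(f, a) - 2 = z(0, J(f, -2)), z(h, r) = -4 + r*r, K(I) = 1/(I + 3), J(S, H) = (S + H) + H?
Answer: 37931/54 ≈ 702.43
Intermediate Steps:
J(S, H) = S + 2*H (J(S, H) = (H + S) + H = S + 2*H)
K(I) = 1/(3 + I)
z(h, r) = -4 + r**2
c(f, a) = -2/3 + (-4 + f)**2/3 (c(f, a) = 2/3 + (-4 + (f + 2*(-2))**2)/3 = 2/3 + (-4 + (f - 4)**2)/3 = 2/3 + (-4 + (-4 + f)**2)/3 = 2/3 + (-4/3 + (-4 + f)**2/3) = -2/3 + (-4 + f)**2/3)
(35 + 131)*c(K(3), -9) = (35 + 131)*(-2/3 + (-4 + 1/(3 + 3))**2/3) = 166*(-2/3 + (-4 + 1/6)**2/3) = 166*(-2/3 + (-23/6)**2/3) = 166*(-2/3 + (1/3)*(529/36)) = 166*(-2/3 + 529/108) = 166*(457/108) = 37931/54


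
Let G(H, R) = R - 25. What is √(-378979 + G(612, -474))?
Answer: I*√379478 ≈ 616.02*I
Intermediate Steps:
G(H, R) = -25 + R
√(-378979 + G(612, -474)) = √(-378979 + (-25 - 474)) = √(-378979 - 499) = √(-379478) = I*√379478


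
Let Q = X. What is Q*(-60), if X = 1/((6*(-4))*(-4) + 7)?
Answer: -60/103 ≈ -0.58252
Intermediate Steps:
X = 1/103 (X = 1/(-24*(-4) + 7) = 1/(96 + 7) = 1/103 ≈ 0.0097087)
Q = 1/103 ≈ 0.0097087
Q*(-60) = (1/103)*(-60) = -60/103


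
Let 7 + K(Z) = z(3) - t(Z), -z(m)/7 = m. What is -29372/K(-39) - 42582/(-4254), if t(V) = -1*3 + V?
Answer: -1480385/709 ≈ -2088.0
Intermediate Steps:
z(m) = -7*m
t(V) = -3 + V
K(Z) = -25 - Z (K(Z) = -7 + (-7*3 - (-3 + Z)) = -7 + (-21 + (3 - Z)) = -7 + (-18 - Z) = -25 - Z)
-29372/K(-39) - 42582/(-4254) = -29372/(-25 - 1*(-39)) - 42582/(-4254) = -29372/(-25 + 39) - 42582*(-1/4254) = -29372/14 + 7097/709 = -29372*1/14 + 7097/709 = -2098 + 7097/709 = -1480385/709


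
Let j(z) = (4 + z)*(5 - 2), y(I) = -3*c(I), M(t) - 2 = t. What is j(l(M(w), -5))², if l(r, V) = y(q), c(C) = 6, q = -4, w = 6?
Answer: 1764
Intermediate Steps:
M(t) = 2 + t
y(I) = -18 (y(I) = -3*6 = -18)
l(r, V) = -18
j(z) = 12 + 3*z (j(z) = (4 + z)*3 = 12 + 3*z)
j(l(M(w), -5))² = (12 + 3*(-18))² = (12 - 54)² = (-42)² = 1764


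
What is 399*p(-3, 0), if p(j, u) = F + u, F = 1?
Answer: 399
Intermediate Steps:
p(j, u) = 1 + u
399*p(-3, 0) = 399*(1 + 0) = 399*1 = 399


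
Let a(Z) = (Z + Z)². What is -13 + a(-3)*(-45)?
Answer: -1633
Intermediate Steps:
a(Z) = 4*Z² (a(Z) = (2*Z)² = 4*Z²)
-13 + a(-3)*(-45) = -13 + (4*(-3)²)*(-45) = -13 + (4*9)*(-45) = -13 + 36*(-45) = -13 - 1620 = -1633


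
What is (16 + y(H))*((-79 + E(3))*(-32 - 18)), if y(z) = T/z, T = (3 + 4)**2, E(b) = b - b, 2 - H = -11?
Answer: 1015150/13 ≈ 78089.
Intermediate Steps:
H = 13 (H = 2 - 1*(-11) = 2 + 11 = 13)
E(b) = 0
T = 49 (T = 7**2 = 49)
y(z) = 49/z
(16 + y(H))*((-79 + E(3))*(-32 - 18)) = (16 + 49/13)*((-79 + 0)*(-32 - 18)) = (16 + 49*(1/13))*(-79*(-50)) = (16 + 49/13)*3950 = (257/13)*3950 = 1015150/13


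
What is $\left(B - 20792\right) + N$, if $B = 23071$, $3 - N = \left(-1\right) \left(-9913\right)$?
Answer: $-7631$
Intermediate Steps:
$N = -9910$ ($N = 3 - \left(-1\right) \left(-9913\right) = 3 - 9913 = -9910$)
$\left(B - 20792\right) + N = \left(23071 - 20792\right) - 9910 = 2279 - 9910 = -7631$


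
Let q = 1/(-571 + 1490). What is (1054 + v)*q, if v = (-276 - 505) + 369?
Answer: 642/919 ≈ 0.69859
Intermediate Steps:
q = 1/919 ≈ 0.0010881
v = -412 (v = -781 + 369 = -412)
(1054 + v)*q = (1054 - 412)*(1/919) = 642*(1/919) = 642/919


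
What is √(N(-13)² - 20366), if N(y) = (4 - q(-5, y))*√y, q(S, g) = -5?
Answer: I*√21419 ≈ 146.35*I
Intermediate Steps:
N(y) = 9*√y (N(y) = (4 - 1*(-5))*√y = (4 + 5)*√y = 9*√y)
√(N(-13)² - 20366) = √((9*√(-13))² - 20366) = √((9*(I*√13))² - 20366) = √((9*I*√13)² - 20366) = √(-1053 - 20366) = √(-21419) = I*√21419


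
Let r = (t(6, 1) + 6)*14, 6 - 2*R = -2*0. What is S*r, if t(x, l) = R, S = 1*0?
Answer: 0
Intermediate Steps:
R = 3 (R = 3 - (-1)*0 = 3 - ½*0 = 3 + 0 = 3)
S = 0
t(x, l) = 3
r = 126 (r = (3 + 6)*14 = 9*14 = 126)
S*r = 0*126 = 0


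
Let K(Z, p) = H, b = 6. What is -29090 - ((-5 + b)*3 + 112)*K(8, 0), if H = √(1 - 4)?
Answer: -29090 - 115*I*√3 ≈ -29090.0 - 199.19*I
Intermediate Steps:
H = I*√3 (H = √(-3) = I*√3 ≈ 1.732*I)
K(Z, p) = I*√3
-29090 - ((-5 + b)*3 + 112)*K(8, 0) = -29090 - ((-5 + 6)*3 + 112)*I*√3 = -29090 - (1*3 + 112)*I*√3 = -29090 - (3 + 112)*I*√3 = -29090 - 115*I*√3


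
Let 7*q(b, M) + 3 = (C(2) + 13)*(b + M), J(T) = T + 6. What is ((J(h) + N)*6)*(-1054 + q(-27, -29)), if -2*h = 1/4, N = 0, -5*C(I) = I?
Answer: -5701053/140 ≈ -40722.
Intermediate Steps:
C(I) = -I/5
h = -⅛ (h = -½/4 = -½*¼ = -⅛ ≈ -0.12500)
J(T) = 6 + T
q(b, M) = -3/7 + 9*M/5 + 9*b/5 (q(b, M) = -3/7 + ((-⅕*2 + 13)*(b + M))/7 = -3/7 + ((-⅖ + 13)*(M + b))/7 = -3/7 + (63*(M + b)/5)/7 = -3/7 + (63*M/5 + 63*b/5)/7 = -3/7 + (9*M/5 + 9*b/5) = -3/7 + 9*M/5 + 9*b/5)
((J(h) + N)*6)*(-1054 + q(-27, -29)) = (((6 - ⅛) + 0)*6)*(-1054 + (-3/7 + (9/5)*(-29) + (9/5)*(-27))) = ((47/8 + 0)*6)*(-1054 + (-3/7 - 261/5 - 243/5)) = ((47/8)*6)*(-1054 - 3543/35) = (141/4)*(-40433/35) = -5701053/140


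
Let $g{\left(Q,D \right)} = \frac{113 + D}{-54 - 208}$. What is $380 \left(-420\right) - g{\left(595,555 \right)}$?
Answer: $- \frac{20907266}{131} \approx -1.596 \cdot 10^{5}$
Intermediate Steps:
$g{\left(Q,D \right)} = - \frac{113}{262} - \frac{D}{262}$ ($g{\left(Q,D \right)} = \frac{113 + D}{-262} = \left(113 + D\right) \left(- \frac{1}{262}\right) = - \frac{113}{262} - \frac{D}{262}$)
$380 \left(-420\right) - g{\left(595,555 \right)} = 380 \left(-420\right) - \left(- \frac{113}{262} - \frac{555}{262}\right) = -159600 - \left(- \frac{113}{262} - \frac{555}{262}\right) = -159600 - - \frac{334}{131} = -159600 + \frac{334}{131} = - \frac{20907266}{131}$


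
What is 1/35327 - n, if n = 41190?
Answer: -1455119129/35327 ≈ -41190.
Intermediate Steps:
1/35327 - n = 1/35327 - 1*41190 = 1/35327 - 41190 = -1455119129/35327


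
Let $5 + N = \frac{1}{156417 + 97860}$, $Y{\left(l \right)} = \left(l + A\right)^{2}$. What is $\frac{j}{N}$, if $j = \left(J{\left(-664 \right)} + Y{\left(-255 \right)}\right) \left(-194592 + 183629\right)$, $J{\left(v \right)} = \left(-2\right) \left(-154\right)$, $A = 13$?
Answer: $\frac{20514233568609}{158923} \approx 1.2908 \cdot 10^{8}$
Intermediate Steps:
$Y{\left(l \right)} = \left(13 + l\right)^{2}$ ($Y{\left(l \right)} = \left(l + 13\right)^{2} = \left(13 + l\right)^{2}$)
$J{\left(v \right)} = 308$
$N = - \frac{1271384}{254277}$ ($N = -5 + \frac{1}{156417 + 97860} = -5 + \frac{1}{254277} = - \frac{1271384}{254277} \approx -5.0$)
$j = -645413736$ ($j = \left(308 + \left(13 - 255\right)^{2}\right) \left(-194592 + 183629\right) = \left(308 + \left(-242\right)^{2}\right) \left(-10963\right) = \left(308 + 58564\right) \left(-10963\right) = 58872 \left(-10963\right) = -645413736$)
$\frac{j}{N} = - \frac{645413736}{- \frac{1271384}{254277}} = \left(-645413736\right) \left(- \frac{254277}{1271384}\right) = \frac{20514233568609}{158923}$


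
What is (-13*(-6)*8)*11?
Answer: 6864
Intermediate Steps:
(-13*(-6)*8)*11 = (78*8)*11 = 624*11 = 6864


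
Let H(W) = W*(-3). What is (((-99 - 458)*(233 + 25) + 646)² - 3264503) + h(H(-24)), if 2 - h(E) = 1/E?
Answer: 1473328735127/72 ≈ 2.0463e+10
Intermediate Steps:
H(W) = -3*W
h(E) = 2 - 1/E
(((-99 - 458)*(233 + 25) + 646)² - 3264503) + h(H(-24)) = (((-99 - 458)*(233 + 25) + 646)² - 3264503) + (2 - 1/((-3*(-24)))) = ((-557*258 + 646)² - 3264503) + (2 - 1/72) = ((-143706 + 646)² - 3264503) + (2 - 1*1/72) = ((-143060)² - 3264503) + (2 - 1/72) = (20466163600 - 3264503) + 143/72 = 20462899097 + 143/72 = 1473328735127/72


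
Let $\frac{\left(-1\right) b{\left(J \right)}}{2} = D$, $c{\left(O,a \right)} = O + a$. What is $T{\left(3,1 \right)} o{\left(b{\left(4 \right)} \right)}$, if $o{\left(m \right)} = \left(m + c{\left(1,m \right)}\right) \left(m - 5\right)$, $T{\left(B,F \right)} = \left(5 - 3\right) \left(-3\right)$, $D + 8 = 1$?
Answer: $-1566$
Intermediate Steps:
$D = -7$ ($D = -8 + 1 = -7$)
$T{\left(B,F \right)} = -6$ ($T{\left(B,F \right)} = 2 \left(-3\right) = -6$)
$b{\left(J \right)} = 14$ ($b{\left(J \right)} = \left(-2\right) \left(-7\right) = 14$)
$o{\left(m \right)} = \left(1 + 2 m\right) \left(-5 + m\right)$ ($o{\left(m \right)} = \left(m + \left(1 + m\right)\right) \left(m - 5\right) = \left(1 + 2 m\right) \left(-5 + m\right)$)
$T{\left(3,1 \right)} o{\left(b{\left(4 \right)} \right)} = - 6 \left(-5 - 126 + 2 \cdot 14^{2}\right) = - 6 \left(-5 - 126 + 2 \cdot 196\right) = - 6 \left(-5 - 126 + 392\right) = \left(-6\right) 261 = -1566$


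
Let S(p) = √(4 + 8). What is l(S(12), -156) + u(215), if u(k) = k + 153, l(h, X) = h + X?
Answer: 212 + 2*√3 ≈ 215.46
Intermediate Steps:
S(p) = 2*√3 (S(p) = √12 = 2*√3)
l(h, X) = X + h
u(k) = 153 + k
l(S(12), -156) + u(215) = (-156 + 2*√3) + (153 + 215) = (-156 + 2*√3) + 368 = 212 + 2*√3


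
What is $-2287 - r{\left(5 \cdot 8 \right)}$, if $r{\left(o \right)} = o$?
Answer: $-2327$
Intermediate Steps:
$-2287 - r{\left(5 \cdot 8 \right)} = -2287 - 5 \cdot 8 = -2287 - 40 = -2327$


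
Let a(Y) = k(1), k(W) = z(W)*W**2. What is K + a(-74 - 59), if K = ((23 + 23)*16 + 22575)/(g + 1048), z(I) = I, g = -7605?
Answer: -16754/6557 ≈ -2.5551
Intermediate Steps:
k(W) = W**3 (k(W) = W*W**2 = W**3)
a(Y) = 1 (a(Y) = 1**3 = 1)
K = -23311/6557 (K = ((23 + 23)*16 + 22575)/(-7605 + 1048) = (46*16 + 22575)/(-6557) = (736 + 22575)*(-1/6557) = 23311*(-1/6557) = -23311/6557 ≈ -3.5551)
K + a(-74 - 59) = -23311/6557 + 1 = -16754/6557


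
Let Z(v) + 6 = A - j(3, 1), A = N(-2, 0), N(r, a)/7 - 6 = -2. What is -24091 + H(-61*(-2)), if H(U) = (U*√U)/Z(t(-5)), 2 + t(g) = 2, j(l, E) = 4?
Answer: -24091 + 61*√122/9 ≈ -24016.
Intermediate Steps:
N(r, a) = 28 (N(r, a) = 42 + 7*(-2) = 42 - 14 = 28)
A = 28
t(g) = 0 (t(g) = -2 + 2 = 0)
Z(v) = 18 (Z(v) = -6 + (28 - 1*4) = -6 + (28 - 4) = -6 + 24 = 18)
H(U) = U^(3/2)/18 (H(U) = (U*√U)/18 = U^(3/2)*(1/18) = U^(3/2)/18)
-24091 + H(-61*(-2)) = -24091 + (-61*(-2))^(3/2)/18 = -24091 + 122^(3/2)/18 = -24091 + (122*√122)/18 = -24091 + 61*√122/9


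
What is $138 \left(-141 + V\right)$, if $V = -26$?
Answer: $-23046$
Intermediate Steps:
$138 \left(-141 + V\right) = 138 \left(-141 - 26\right) = 138 \left(-167\right) = -23046$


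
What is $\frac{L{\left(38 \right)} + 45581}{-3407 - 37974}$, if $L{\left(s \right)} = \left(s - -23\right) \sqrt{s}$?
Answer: $- \frac{45581}{41381} - \frac{61 \sqrt{38}}{41381} \approx -1.1106$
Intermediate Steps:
$L{\left(s \right)} = \sqrt{s} \left(23 + s\right)$ ($L{\left(s \right)} = \left(s + 23\right) \sqrt{s} = \left(23 + s\right) \sqrt{s} = \sqrt{s} \left(23 + s\right)$)
$\frac{L{\left(38 \right)} + 45581}{-3407 - 37974} = \frac{\sqrt{38} \left(23 + 38\right) + 45581}{-3407 - 37974} = \frac{\sqrt{38} \cdot 61 + 45581}{-41381} = \left(61 \sqrt{38} + 45581\right) \left(- \frac{1}{41381}\right) = \left(45581 + 61 \sqrt{38}\right) \left(- \frac{1}{41381}\right) = - \frac{45581}{41381} - \frac{61 \sqrt{38}}{41381}$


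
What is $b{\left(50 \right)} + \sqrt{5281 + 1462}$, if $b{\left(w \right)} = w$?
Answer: $50 + \sqrt{6743} \approx 132.12$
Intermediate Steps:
$b{\left(50 \right)} + \sqrt{5281 + 1462} = 50 + \sqrt{5281 + 1462} = 50 + \sqrt{6743}$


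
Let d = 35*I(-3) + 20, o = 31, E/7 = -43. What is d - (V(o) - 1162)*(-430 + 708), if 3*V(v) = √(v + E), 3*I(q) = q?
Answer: 323021 - 278*I*√30 ≈ 3.2302e+5 - 1522.7*I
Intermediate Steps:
E = -301 (E = 7*(-43) = -301)
I(q) = q/3
V(v) = √(-301 + v)/3 (V(v) = √(v - 301)/3 = √(-301 + v)/3)
d = -15 (d = 35*((⅓)*(-3)) + 20 = 35*(-1) + 20 = -35 + 20 = -15)
d - (V(o) - 1162)*(-430 + 708) = -15 - (√(-301 + 31)/3 - 1162)*(-430 + 708) = -15 - (√(-270)/3 - 1162)*278 = -15 - ((3*I*√30)/3 - 1162)*278 = -15 - (I*√30 - 1162)*278 = -15 - (-1162 + I*√30)*278 = -15 - (-323036 + 278*I*√30) = -15 + (323036 - 278*I*√30) = 323021 - 278*I*√30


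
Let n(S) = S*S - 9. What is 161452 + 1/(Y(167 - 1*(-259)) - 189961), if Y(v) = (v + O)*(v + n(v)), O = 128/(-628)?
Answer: 1958368065727353/12129723173 ≈ 1.6145e+5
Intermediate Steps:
O = -32/157 (O = 128*(-1/628) = -32/157 ≈ -0.20382)
n(S) = -9 + S**2 (n(S) = S**2 - 9 = -9 + S**2)
Y(v) = (-32/157 + v)*(-9 + v + v**2) (Y(v) = (v - 32/157)*(v + (-9 + v**2)) = (-32/157 + v)*(-9 + v + v**2))
161452 + 1/(Y(167 - 1*(-259)) - 189961) = 161452 + 1/((288/157 + (167 - 1*(-259))**3 - 1445*(167 - 1*(-259))/157 + 125*(167 - 1*(-259))**2/157) - 189961) = 161452 + 1/((288/157 + (167 + 259)**3 - 1445*(167 + 259)/157 + 125*(167 + 259)**2/157) - 189961) = 161452 + 1/((288/157 + 426**3 - 1445/157*426 + (125/157)*426**2) - 189961) = 161452 + 1/((288/157 + 77308776 - 615570/157 + (125/157)*181476) - 189961) = 161452 + 1/((288/157 + 77308776 - 615570/157 + 22684500/157) - 189961) = 161452 + 1/(12159547050/157 - 189961) = 161452 + 1/(12129723173/157) = 161452 + 157/12129723173 = 1958368065727353/12129723173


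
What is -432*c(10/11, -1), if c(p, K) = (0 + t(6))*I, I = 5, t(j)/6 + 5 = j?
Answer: -12960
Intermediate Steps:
t(j) = -30 + 6*j
c(p, K) = 30 (c(p, K) = (0 + (-30 + 6*6))*5 = (0 + (-30 + 36))*5 = (0 + 6)*5 = 6*5 = 30)
-432*c(10/11, -1) = -432*30 = -12960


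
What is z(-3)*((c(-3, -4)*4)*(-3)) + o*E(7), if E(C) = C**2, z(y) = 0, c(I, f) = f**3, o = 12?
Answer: 588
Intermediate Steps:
z(-3)*((c(-3, -4)*4)*(-3)) + o*E(7) = 0*(((-4)**3*4)*(-3)) + 12*7**2 = 0*(-64*4*(-3)) + 12*49 = 0*(-256*(-3)) + 588 = 0*768 + 588 = 0 + 588 = 588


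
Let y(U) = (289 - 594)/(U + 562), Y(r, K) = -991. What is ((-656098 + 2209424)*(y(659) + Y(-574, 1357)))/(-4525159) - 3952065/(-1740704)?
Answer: 3294386197123367299/9617771056133856 ≈ 342.53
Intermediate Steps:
y(U) = -305/(562 + U)
((-656098 + 2209424)*(y(659) + Y(-574, 1357)))/(-4525159) - 3952065/(-1740704) = ((-656098 + 2209424)*(-305/(562 + 659) - 991))/(-4525159) - 3952065/(-1740704) = (1553326*(-305/1221 - 991))*(-1/4525159) - 3952065*(-1/1740704) = (1553326*(-305*1/1221 - 991))*(-1/4525159) + 3952065/1740704 = (1553326*(-305/1221 - 991))*(-1/4525159) + 3952065/1740704 = (1553326*(-1210316/1221))*(-1/4525159) + 3952065/1740704 = -1880015311016/1221*(-1/4525159) + 3952065/1740704 = 1880015311016/5525219139 + 3952065/1740704 = 3294386197123367299/9617771056133856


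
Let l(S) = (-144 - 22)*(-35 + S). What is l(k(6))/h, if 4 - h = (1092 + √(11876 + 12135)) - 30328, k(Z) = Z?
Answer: 140761360/854953589 + 4814*√24011/854953589 ≈ 0.16551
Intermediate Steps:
l(S) = 5810 - 166*S (l(S) = -166*(-35 + S) = 5810 - 166*S)
h = 29240 - √24011 (h = 4 - ((1092 + √(11876 + 12135)) - 30328) = 4 - ((1092 + √24011) - 30328) = 4 - (-29236 + √24011) = 4 + (29236 - √24011) = 29240 - √24011 ≈ 29085.)
l(k(6))/h = (5810 - 166*6)/(29240 - √24011) = (5810 - 996)/(29240 - √24011) = 4814/(29240 - √24011)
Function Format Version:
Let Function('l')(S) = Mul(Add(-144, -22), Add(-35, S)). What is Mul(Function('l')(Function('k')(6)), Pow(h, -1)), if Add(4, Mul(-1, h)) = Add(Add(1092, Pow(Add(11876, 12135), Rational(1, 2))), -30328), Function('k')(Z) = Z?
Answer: Add(Rational(140761360, 854953589), Mul(Rational(4814, 854953589), Pow(24011, Rational(1, 2)))) ≈ 0.16551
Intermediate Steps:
Function('l')(S) = Add(5810, Mul(-166, S)) (Function('l')(S) = Mul(-166, Add(-35, S)) = Add(5810, Mul(-166, S)))
h = Add(29240, Mul(-1, Pow(24011, Rational(1, 2)))) (h = Add(4, Mul(-1, Add(Add(1092, Pow(Add(11876, 12135), Rational(1, 2))), -30328))) = Add(4, Mul(-1, Add(Add(1092, Pow(24011, Rational(1, 2))), -30328))) = Add(4, Mul(-1, Add(-29236, Pow(24011, Rational(1, 2))))) = Add(4, Add(29236, Mul(-1, Pow(24011, Rational(1, 2))))) = Add(29240, Mul(-1, Pow(24011, Rational(1, 2)))) ≈ 29085.)
Mul(Function('l')(Function('k')(6)), Pow(h, -1)) = Mul(Add(5810, Mul(-166, 6)), Pow(Add(29240, Mul(-1, Pow(24011, Rational(1, 2)))), -1)) = Mul(Add(5810, -996), Pow(Add(29240, Mul(-1, Pow(24011, Rational(1, 2)))), -1)) = Mul(4814, Pow(Add(29240, Mul(-1, Pow(24011, Rational(1, 2)))), -1))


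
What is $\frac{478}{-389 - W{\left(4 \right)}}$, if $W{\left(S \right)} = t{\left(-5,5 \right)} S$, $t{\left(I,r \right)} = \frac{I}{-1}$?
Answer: $- \frac{478}{409} \approx -1.1687$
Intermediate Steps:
$t{\left(I,r \right)} = - I$ ($t{\left(I,r \right)} = I \left(-1\right) = - I$)
$W{\left(S \right)} = 5 S$ ($W{\left(S \right)} = \left(-1\right) \left(-5\right) S = 5 S$)
$\frac{478}{-389 - W{\left(4 \right)}} = \frac{478}{-389 - 5 \cdot 4} = \frac{478}{-389 - 20} = \frac{478}{-409} = 478 \left(- \frac{1}{409}\right) = - \frac{478}{409}$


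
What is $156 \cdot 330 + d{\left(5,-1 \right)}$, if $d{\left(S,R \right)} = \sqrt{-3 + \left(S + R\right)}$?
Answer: $51481$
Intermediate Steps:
$d{\left(S,R \right)} = \sqrt{-3 + R + S}$ ($d{\left(S,R \right)} = \sqrt{-3 + \left(R + S\right)} = \sqrt{-3 + R + S}$)
$156 \cdot 330 + d{\left(5,-1 \right)} = 156 \cdot 330 + \sqrt{-3 - 1 + 5} = 51480 + \sqrt{1} = 51480 + 1 = 51481$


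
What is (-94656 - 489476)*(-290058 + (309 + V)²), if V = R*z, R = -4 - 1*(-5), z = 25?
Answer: 104268730264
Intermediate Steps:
R = 1 (R = -4 + 5 = 1)
V = 25 (V = 1*25 = 25)
(-94656 - 489476)*(-290058 + (309 + V)²) = (-94656 - 489476)*(-290058 + (309 + 25)²) = -584132*(-290058 + 334²) = -584132*(-290058 + 111556) = -584132*(-178502) = 104268730264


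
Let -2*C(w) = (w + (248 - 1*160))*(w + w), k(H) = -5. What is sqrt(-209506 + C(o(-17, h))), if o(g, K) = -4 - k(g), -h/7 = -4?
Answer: I*sqrt(209595) ≈ 457.82*I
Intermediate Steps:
h = 28 (h = -7*(-4) = 28)
o(g, K) = 1 (o(g, K) = -4 - 1*(-5) = -4 + 5 = 1)
C(w) = -w*(88 + w) (C(w) = -(w + (248 - 1*160))*(w + w)/2 = -(w + (248 - 160))*2*w/2 = -(w + 88)*2*w/2 = -(88 + w)*2*w/2 = -w*(88 + w))
sqrt(-209506 + C(o(-17, h))) = sqrt(-209506 - 1*1*(88 + 1)) = sqrt(-209506 - 1*1*89) = sqrt(-209506 - 89) = sqrt(-209595) = I*sqrt(209595)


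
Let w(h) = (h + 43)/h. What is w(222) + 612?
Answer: 136129/222 ≈ 613.19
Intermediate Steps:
w(h) = (43 + h)/h
w(222) + 612 = (43 + 222)/222 + 612 = (1/222)*265 + 612 = 265/222 + 612 = 136129/222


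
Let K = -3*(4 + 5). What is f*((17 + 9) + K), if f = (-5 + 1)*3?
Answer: 12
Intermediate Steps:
f = -12 (f = -4*3 = -12)
K = -27 (K = -3*9 = -27)
f*((17 + 9) + K) = -12*((17 + 9) - 27) = -12*(26 - 27) = -12*(-1) = 12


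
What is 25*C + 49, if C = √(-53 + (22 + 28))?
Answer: 49 + 25*I*√3 ≈ 49.0 + 43.301*I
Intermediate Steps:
C = I*√3 (C = √(-53 + 50) = √(-3) = I*√3 ≈ 1.732*I)
25*C + 49 = 25*(I*√3) + 49 = 25*I*√3 + 49 = 49 + 25*I*√3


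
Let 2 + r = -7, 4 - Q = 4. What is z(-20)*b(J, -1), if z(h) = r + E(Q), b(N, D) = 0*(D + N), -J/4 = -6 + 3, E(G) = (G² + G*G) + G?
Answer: 0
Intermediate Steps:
Q = 0 (Q = 4 - 1*4 = 4 - 4 = 0)
r = -9 (r = -2 - 7 = -9)
E(G) = G + 2*G² (E(G) = (G² + G²) + G = 2*G² + G = G + 2*G²)
J = 12 (J = -4*(-6 + 3) = -4*(-3) = 12)
b(N, D) = 0
z(h) = -9 (z(h) = -9 + 0*(1 + 2*0) = -9 + 0*(1 + 0) = -9 + 0*1 = -9 + 0 = -9)
z(-20)*b(J, -1) = -9*0 = 0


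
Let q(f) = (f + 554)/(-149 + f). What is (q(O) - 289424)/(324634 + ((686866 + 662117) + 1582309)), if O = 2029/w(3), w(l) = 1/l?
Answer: -1718593071/19333688588 ≈ -0.088891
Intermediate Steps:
O = 6087 (O = 2029/(1/3) = 2029*3 = 6087)
q(f) = (554 + f)/(-149 + f)
(q(O) - 289424)/(324634 + ((686866 + 662117) + 1582309)) = ((554 + 6087)/(-149 + 6087) - 289424)/(324634 + ((686866 + 662117) + 1582309)) = (6641/5938 - 289424)/(324634 + (1348983 + 1582309)) = ((1/5938)*6641 - 289424)/(324634 + 2931292) = (6641/5938 - 289424)/3255926 = -1718593071/5938*1/3255926 = -1718593071/19333688588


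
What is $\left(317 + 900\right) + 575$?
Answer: $1792$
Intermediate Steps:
$\left(317 + 900\right) + 575 = 1217 + 575 = 1792$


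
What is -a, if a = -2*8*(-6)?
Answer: -96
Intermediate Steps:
a = 96 (a = -16*(-6) = 96)
-a = -1*96 = -96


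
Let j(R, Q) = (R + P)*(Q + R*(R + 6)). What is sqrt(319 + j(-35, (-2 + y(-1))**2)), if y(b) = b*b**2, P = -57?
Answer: I*sqrt(93889) ≈ 306.41*I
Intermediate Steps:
y(b) = b**3
j(R, Q) = (-57 + R)*(Q + R*(6 + R)) (j(R, Q) = (R - 57)*(Q + R*(R + 6)) = (-57 + R)*(Q + R*(6 + R)))
sqrt(319 + j(-35, (-2 + y(-1))**2)) = sqrt(319 + ((-35)**3 - 342*(-35) - 57*(-2 + (-1)**3)**2 - 51*(-35)**2 + (-2 + (-1)**3)**2*(-35))) = sqrt(319 + (-42875 + 11970 - 57*(-2 - 1)**2 - 51*1225 + (-2 - 1)**2*(-35))) = sqrt(319 + (-42875 + 11970 - 57*(-3)**2 - 62475 + (-3)**2*(-35))) = sqrt(319 + (-42875 + 11970 - 57*9 - 62475 + 9*(-35))) = sqrt(319 + (-42875 + 11970 - 513 - 62475 - 315)) = sqrt(319 - 94208) = sqrt(-93889) = I*sqrt(93889)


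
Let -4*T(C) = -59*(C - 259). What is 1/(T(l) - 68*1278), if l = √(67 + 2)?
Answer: -362897/32923498105 - 59*√69/32923498105 ≈ -1.1037e-5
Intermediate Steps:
l = √69 ≈ 8.3066
T(C) = -15281/4 + 59*C/4 (T(C) = -(-59)*(C - 259)/4 = -(-59)*(-259 + C)/4 = -(15281 - 59*C)/4 = -15281/4 + 59*C/4)
1/(T(l) - 68*1278) = 1/((-15281/4 + 59*√69/4) - 68*1278) = 1/((-15281/4 + 59*√69/4) - 86904) = 1/(-362897/4 + 59*√69/4)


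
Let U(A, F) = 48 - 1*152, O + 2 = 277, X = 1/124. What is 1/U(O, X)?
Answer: -1/104 ≈ -0.0096154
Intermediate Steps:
X = 1/124 ≈ 0.0080645
O = 275 (O = -2 + 277 = 275)
U(A, F) = -104 (U(A, F) = 48 - 152 = -104)
1/U(O, X) = 1/(-104) = -1/104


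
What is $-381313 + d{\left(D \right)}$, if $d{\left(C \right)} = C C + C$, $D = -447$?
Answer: $-181951$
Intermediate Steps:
$d{\left(C \right)} = C + C^{2}$ ($d{\left(C \right)} = C^{2} + C = C + C^{2}$)
$-381313 + d{\left(D \right)} = -381313 - 447 \left(1 - 447\right) = -381313 - -199362 = -381313 + 199362 = -181951$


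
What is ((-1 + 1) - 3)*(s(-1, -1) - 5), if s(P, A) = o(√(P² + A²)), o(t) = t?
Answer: 15 - 3*√2 ≈ 10.757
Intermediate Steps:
s(P, A) = √(A² + P²) (s(P, A) = √(P² + A²) = √(A² + P²))
((-1 + 1) - 3)*(s(-1, -1) - 5) = ((-1 + 1) - 3)*(√((-1)² + (-1)²) - 5) = (0 - 3)*(√(1 + 1) - 5) = -3*(√2 - 5) = -3*(-5 + √2) = 15 - 3*√2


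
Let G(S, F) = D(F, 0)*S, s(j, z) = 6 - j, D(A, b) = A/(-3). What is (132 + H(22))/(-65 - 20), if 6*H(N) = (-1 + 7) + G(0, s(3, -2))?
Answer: -133/85 ≈ -1.5647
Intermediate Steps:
D(A, b) = -A/3 (D(A, b) = A*(-⅓) = -A/3)
G(S, F) = -F*S/3 (G(S, F) = (-F/3)*S = -F*S/3)
H(N) = 1 (H(N) = ((-1 + 7) - ⅓*(6 - 1*3)*0)/6 = (6 - ⅓*(6 - 3)*0)/6 = (6 - ⅓*3*0)/6 = (6 + 0)/6 = (⅙)*6 = 1)
(132 + H(22))/(-65 - 20) = (132 + 1)/(-65 - 20) = 133/(-85) = 133*(-1/85) = -133/85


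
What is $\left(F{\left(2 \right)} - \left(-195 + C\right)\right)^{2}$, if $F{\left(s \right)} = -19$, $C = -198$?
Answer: $139876$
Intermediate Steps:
$\left(F{\left(2 \right)} - \left(-195 + C\right)\right)^{2} = \left(-19 + \left(195 - -198\right)\right)^{2} = \left(-19 + \left(195 + 198\right)\right)^{2} = \left(-19 + 393\right)^{2} = 374^{2} = 139876$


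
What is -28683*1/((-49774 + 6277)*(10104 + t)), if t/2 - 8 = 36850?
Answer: 3187/405102060 ≈ 7.8672e-6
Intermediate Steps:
t = 73716 (t = 16 + 2*36850 = 16 + 73700 = 73716)
-28683*1/((-49774 + 6277)*(10104 + t)) = -28683*1/((-49774 + 6277)*(10104 + 73716)) = -28683/(83820*(-43497)) = -28683/(-3645918540) = -28683*(-1/3645918540) = 3187/405102060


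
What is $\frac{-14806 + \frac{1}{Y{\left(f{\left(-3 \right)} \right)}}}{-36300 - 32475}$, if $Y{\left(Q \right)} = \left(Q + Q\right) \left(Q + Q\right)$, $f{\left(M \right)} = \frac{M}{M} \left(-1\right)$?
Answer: $\frac{19741}{91700} \approx 0.21528$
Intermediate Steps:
$f{\left(M \right)} = -1$ ($f{\left(M \right)} = 1 \left(-1\right) = -1$)
$Y{\left(Q \right)} = 4 Q^{2}$ ($Y{\left(Q \right)} = 2 Q 2 Q = 4 Q^{2}$)
$\frac{-14806 + \frac{1}{Y{\left(f{\left(-3 \right)} \right)}}}{-36300 - 32475} = \frac{-14806 + \frac{1}{4 \left(-1\right)^{2}}}{-36300 - 32475} = \frac{-14806 + \frac{1}{4 \cdot 1}}{-68775} = \left(-14806 + \frac{1}{4}\right) \left(- \frac{1}{68775}\right) = \left(- \frac{59223}{4}\right) \left(- \frac{1}{68775}\right) = \frac{19741}{91700}$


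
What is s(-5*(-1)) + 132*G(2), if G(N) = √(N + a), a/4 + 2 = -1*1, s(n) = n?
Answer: 5 + 132*I*√10 ≈ 5.0 + 417.42*I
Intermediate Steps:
a = -12 (a = -8 + 4*(-1*1) = -8 + 4*(-1) = -8 - 4 = -12)
G(N) = √(-12 + N) (G(N) = √(N - 12) = √(-12 + N))
s(-5*(-1)) + 132*G(2) = -5*(-1) + 132*√(-12 + 2) = 5 + 132*√(-10) = 5 + 132*(I*√10) = 5 + 132*I*√10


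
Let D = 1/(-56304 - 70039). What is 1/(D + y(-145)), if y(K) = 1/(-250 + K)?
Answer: -49905485/126738 ≈ -393.77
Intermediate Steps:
D = -1/126343 (D = 1/(-126343) = -1/126343 ≈ -7.9150e-6)
1/(D + y(-145)) = 1/(-1/126343 + 1/(-250 - 145)) = 1/(-1/126343 + 1/(-395)) = 1/(-1/126343 - 1/395) = 1/(-126738/49905485) = -49905485/126738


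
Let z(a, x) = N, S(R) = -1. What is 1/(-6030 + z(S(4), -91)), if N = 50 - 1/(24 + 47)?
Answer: -71/424581 ≈ -0.00016722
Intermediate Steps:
N = 3549/71 (N = 50 - 1/71 = 3549/71 ≈ 49.986)
z(a, x) = 3549/71
1/(-6030 + z(S(4), -91)) = 1/(-6030 + 3549/71) = 1/(-424581/71) = -71/424581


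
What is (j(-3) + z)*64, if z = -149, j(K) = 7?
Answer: -9088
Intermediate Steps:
(j(-3) + z)*64 = (7 - 149)*64 = -142*64 = -9088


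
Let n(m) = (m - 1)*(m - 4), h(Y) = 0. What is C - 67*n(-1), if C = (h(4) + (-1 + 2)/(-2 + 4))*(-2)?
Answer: -671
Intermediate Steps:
n(m) = (-1 + m)*(-4 + m)
C = -1 (C = (0 + (-1 + 2)/(-2 + 4))*(-2) = (0 + 1/2)*(-2) = (0 + 1*(½))*(-2) = (0 + ½)*(-2) = (½)*(-2) = -1)
C - 67*n(-1) = -1 - 67*(4 + (-1)² - 5*(-1)) = -1 - 67*(4 + 1 + 5) = -1 - 67*10 = -1 - 670 = -671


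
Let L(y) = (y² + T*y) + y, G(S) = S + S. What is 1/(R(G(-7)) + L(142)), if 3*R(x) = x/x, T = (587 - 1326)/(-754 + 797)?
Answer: 129/2304703 ≈ 5.5972e-5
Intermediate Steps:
T = -739/43 ≈ -17.186
G(S) = 2*S
R(x) = ⅓ (R(x) = (x/x)/3 = (⅓)*1 = ⅓)
L(y) = y² - 696*y/43 (L(y) = (y² - 739*y/43) + y = y² - 696*y/43)
1/(R(G(-7)) + L(142)) = 1/(⅓ + (1/43)*142*(-696 + 43*142)) = 1/(⅓ + (1/43)*142*(-696 + 6106)) = 1/(⅓ + (1/43)*142*5410) = 1/(⅓ + 768220/43) = 1/(2304703/129) = 129/2304703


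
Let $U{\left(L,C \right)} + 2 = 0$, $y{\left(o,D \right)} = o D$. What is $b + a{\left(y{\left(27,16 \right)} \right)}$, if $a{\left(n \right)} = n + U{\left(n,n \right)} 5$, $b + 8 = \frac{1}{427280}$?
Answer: $\frac{176893921}{427280} \approx 414.0$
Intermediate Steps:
$y{\left(o,D \right)} = D o$
$b = - \frac{3418239}{427280}$ ($b = -8 + \frac{1}{427280} = - \frac{3418239}{427280} \approx -8.0$)
$U{\left(L,C \right)} = -2$ ($U{\left(L,C \right)} = -2 + 0 = -2$)
$a{\left(n \right)} = -10 + n$ ($a{\left(n \right)} = n - 10 = -10 + n$)
$b + a{\left(y{\left(27,16 \right)} \right)} = - \frac{3418239}{427280} + \left(-10 + 16 \cdot 27\right) = - \frac{3418239}{427280} + \left(-10 + 432\right) = - \frac{3418239}{427280} + 422 = \frac{176893921}{427280}$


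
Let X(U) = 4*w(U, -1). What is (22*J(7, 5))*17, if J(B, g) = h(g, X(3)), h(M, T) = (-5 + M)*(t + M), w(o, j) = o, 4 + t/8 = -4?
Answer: 0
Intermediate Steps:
t = -64 (t = -32 + 8*(-4) = -32 - 32 = -64)
X(U) = 4*U
h(M, T) = (-64 + M)*(-5 + M) (h(M, T) = (-5 + M)*(-64 + M) = (-64 + M)*(-5 + M))
J(B, g) = 320 + g² - 69*g
(22*J(7, 5))*17 = (22*(320 + 5² - 69*5))*17 = (22*(320 + 25 - 345))*17 = (22*0)*17 = 0*17 = 0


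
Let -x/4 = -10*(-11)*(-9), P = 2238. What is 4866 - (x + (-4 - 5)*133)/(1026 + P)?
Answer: 5293287/1088 ≈ 4865.2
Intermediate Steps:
x = 3960 (x = -4*(-10*(-11))*(-9) = -440*(-9) = -4*(-990) = 3960)
4866 - (x + (-4 - 5)*133)/(1026 + P) = 4866 - (3960 + (-4 - 5)*133)/(1026 + 2238) = 4866 - (3960 - 9*133)/3264 = 4866 - (3960 - 1197)/3264 = 4866 - 2763/3264 = 4866 - 1*921/1088 = 4866 - 921/1088 = 5293287/1088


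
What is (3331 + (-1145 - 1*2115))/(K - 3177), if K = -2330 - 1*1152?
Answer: -71/6659 ≈ -0.010662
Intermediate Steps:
K = -3482 (K = -2330 - 1152 = -3482)
(3331 + (-1145 - 1*2115))/(K - 3177) = (3331 + (-1145 - 1*2115))/(-3482 - 3177) = (3331 + (-1145 - 2115))/(-6659) = (3331 - 3260)*(-1/6659) = 71*(-1/6659) = -71/6659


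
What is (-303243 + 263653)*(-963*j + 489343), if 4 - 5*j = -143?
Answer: -18252209372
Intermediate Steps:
j = 147/5 (j = ⅘ - ⅕*(-143) = ⅘ + 143/5 = 147/5 ≈ 29.400)
(-303243 + 263653)*(-963*j + 489343) = (-303243 + 263653)*(-963*147/5 + 489343) = -39590*(-141561/5 + 489343) = -39590*2305154/5 = -18252209372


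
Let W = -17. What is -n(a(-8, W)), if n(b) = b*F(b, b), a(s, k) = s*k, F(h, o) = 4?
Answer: -544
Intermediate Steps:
a(s, k) = k*s
n(b) = 4*b (n(b) = b*4 = 4*b)
-n(a(-8, W)) = -4*(-17*(-8)) = -4*136 = -1*544 = -544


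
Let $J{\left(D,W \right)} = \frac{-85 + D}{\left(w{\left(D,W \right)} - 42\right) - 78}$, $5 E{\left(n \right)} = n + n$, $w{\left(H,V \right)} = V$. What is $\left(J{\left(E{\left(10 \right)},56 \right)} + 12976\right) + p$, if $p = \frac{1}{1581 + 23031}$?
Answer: $\frac{5110343401}{393792} \approx 12977.0$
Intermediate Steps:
$E{\left(n \right)} = \frac{2 n}{5}$ ($E{\left(n \right)} = \frac{n + n}{5} = \frac{2 n}{5}$)
$p = \frac{1}{24612} \approx 4.0631 \cdot 10^{-5}$
$J{\left(D,W \right)} = \frac{-85 + D}{-120 + W}$ ($J{\left(D,W \right)} = \frac{-85 + D}{\left(W - 42\right) - 78} = \frac{-85 + D}{\left(-42 + W\right) - 78} = \frac{-85 + D}{-120 + W}$)
$\left(J{\left(E{\left(10 \right)},56 \right)} + 12976\right) + p = \left(\frac{-85 + \frac{2}{5} \cdot 10}{-120 + 56} + 12976\right) + \frac{1}{24612} = \left(\frac{-85 + 4}{-64} + 12976\right) + \frac{1}{24612} = \left(\left(- \frac{1}{64}\right) \left(-81\right) + 12976\right) + \frac{1}{24612} = \left(\frac{81}{64} + 12976\right) + \frac{1}{24612} = \frac{830545}{64} + \frac{1}{24612} = \frac{5110343401}{393792}$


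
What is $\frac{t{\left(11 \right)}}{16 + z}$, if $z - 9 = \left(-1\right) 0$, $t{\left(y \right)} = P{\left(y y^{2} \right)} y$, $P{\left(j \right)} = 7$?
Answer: $\frac{77}{25} \approx 3.08$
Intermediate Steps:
$t{\left(y \right)} = 7 y$
$z = 9$ ($z = 9 - 0 = 9 + 0 = 9$)
$\frac{t{\left(11 \right)}}{16 + z} = \frac{7 \cdot 11}{16 + 9} = \frac{1}{25} \cdot 77 = \frac{77}{25}$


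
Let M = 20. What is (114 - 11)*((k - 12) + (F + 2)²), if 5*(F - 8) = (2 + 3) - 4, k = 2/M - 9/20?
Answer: 944407/100 ≈ 9444.1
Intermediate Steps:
k = -7/20 (k = 2/20 - 9/20 = 2*(1/20) - 9*1/20 = ⅒ - 9/20 = -7/20 ≈ -0.35000)
F = 41/5 (F = 8 + ((2 + 3) - 4)/5 = 8 + (5 - 4)/5 = 8 + (⅕)*1 = 8 + ⅕ = 41/5 ≈ 8.2000)
(114 - 11)*((k - 12) + (F + 2)²) = (114 - 11)*((-7/20 - 12) + (41/5 + 2)²) = 103*(-247/20 + (51/5)²) = 103*(-247/20 + 2601/25) = 103*(9169/100) = 944407/100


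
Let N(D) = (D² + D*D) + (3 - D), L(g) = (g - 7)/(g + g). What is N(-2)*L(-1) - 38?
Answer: 14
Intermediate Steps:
L(g) = (-7 + g)/(2*g) (L(g) = (-7 + g)/((2*g)) = (-7 + g)*(1/(2*g)) = (-7 + g)/(2*g))
N(D) = 3 - D + 2*D² (N(D) = (D² + D²) + (3 - D) = 2*D² + (3 - D) = 3 - D + 2*D²)
N(-2)*L(-1) - 38 = (3 - 1*(-2) + 2*(-2)²)*((½)*(-7 - 1)/(-1)) - 38 = (3 + 2 + 2*4)*((½)*(-1)*(-8)) - 38 = (3 + 2 + 8)*4 - 38 = 13*4 - 38 = 52 - 38 = 14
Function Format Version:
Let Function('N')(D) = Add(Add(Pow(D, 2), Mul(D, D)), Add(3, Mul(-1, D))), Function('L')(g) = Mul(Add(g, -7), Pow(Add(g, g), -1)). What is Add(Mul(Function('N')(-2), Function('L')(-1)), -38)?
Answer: 14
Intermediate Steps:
Function('L')(g) = Mul(Rational(1, 2), Pow(g, -1), Add(-7, g)) (Function('L')(g) = Mul(Add(-7, g), Pow(Mul(2, g), -1)) = Mul(Add(-7, g), Mul(Rational(1, 2), Pow(g, -1))) = Mul(Rational(1, 2), Pow(g, -1), Add(-7, g)))
Function('N')(D) = Add(3, Mul(-1, D), Mul(2, Pow(D, 2))) (Function('N')(D) = Add(Add(Pow(D, 2), Pow(D, 2)), Add(3, Mul(-1, D))) = Add(Mul(2, Pow(D, 2)), Add(3, Mul(-1, D))) = Add(3, Mul(-1, D), Mul(2, Pow(D, 2))))
Add(Mul(Function('N')(-2), Function('L')(-1)), -38) = Add(Mul(Add(3, Mul(-1, -2), Mul(2, Pow(-2, 2))), Mul(Rational(1, 2), Pow(-1, -1), Add(-7, -1))), -38) = Add(Mul(Add(3, 2, Mul(2, 4)), Mul(Rational(1, 2), -1, -8)), -38) = Add(Mul(Add(3, 2, 8), 4), -38) = Add(Mul(13, 4), -38) = Add(52, -38) = 14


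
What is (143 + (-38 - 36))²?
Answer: 4761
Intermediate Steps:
(143 + (-38 - 36))² = (143 - 74)² = 69² = 4761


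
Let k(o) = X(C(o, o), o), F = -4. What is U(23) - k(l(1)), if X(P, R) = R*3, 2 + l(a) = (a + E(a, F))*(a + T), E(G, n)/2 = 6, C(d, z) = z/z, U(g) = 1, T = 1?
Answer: -71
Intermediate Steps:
C(d, z) = 1
E(G, n) = 12 (E(G, n) = 2*6 = 12)
l(a) = -2 + (1 + a)*(12 + a) (l(a) = -2 + (a + 12)*(a + 1) = -2 + (12 + a)*(1 + a) = -2 + (1 + a)*(12 + a))
X(P, R) = 3*R
k(o) = 3*o
U(23) - k(l(1)) = 1 - 3*(10 + 1² + 13*1) = 1 - 3*(10 + 1 + 13) = 1 - 3*24 = 1 - 1*72 = 1 - 72 = -71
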